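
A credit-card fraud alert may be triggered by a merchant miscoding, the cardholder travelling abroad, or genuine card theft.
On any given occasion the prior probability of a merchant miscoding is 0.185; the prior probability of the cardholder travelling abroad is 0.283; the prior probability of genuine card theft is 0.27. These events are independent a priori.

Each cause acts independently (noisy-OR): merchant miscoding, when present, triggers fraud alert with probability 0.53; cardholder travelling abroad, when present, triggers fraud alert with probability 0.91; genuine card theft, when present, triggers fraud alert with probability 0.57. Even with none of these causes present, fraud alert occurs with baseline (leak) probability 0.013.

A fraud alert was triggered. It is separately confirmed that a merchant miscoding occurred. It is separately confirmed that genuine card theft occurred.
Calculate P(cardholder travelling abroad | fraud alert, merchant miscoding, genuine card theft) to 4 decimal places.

Under noisy-OR, P(fraud alert | causes) = 1 − (1−0.013)·∏(1−qᵢ) over the active causes.
Enumerate both values of cardholder travelling abroad and weight by the priors:
  P(fraud alert | merchant miscoding, genuine card theft) = 0.800527*0.717 + 0.982047*0.283
        = 0.573978 + 0.277919 = 0.851897
Configurations with cardholder travelling abroad contribute 0.277919, so
  P(cardholder travelling abroad | fraud alert, merchant miscoding, genuine card theft) = 0.277919 / 0.851897 ≈ 0.3262

P(cardholder travelling abroad | fraud alert, merchant miscoding, genuine card theft) ≈ 0.3262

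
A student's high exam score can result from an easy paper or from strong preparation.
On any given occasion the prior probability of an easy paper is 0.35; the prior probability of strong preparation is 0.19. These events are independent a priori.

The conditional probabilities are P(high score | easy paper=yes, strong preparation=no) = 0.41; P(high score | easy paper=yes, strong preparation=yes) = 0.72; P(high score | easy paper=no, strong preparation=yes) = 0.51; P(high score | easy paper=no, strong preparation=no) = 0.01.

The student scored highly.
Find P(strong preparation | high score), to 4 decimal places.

Weight on strong preparation=true, given the evidence: 0.062985 + 0.047880 = 0.110865
The normalizing constant is 0.01*0.65*0.81 + 0.51*0.65*0.19 + 0.41*0.35*0.81 + 0.72*0.35*0.19 = 0.232365
P(strong preparation | high score) = 0.110865/0.232365 ≈ 0.4771

P(strong preparation | high score) ≈ 0.4771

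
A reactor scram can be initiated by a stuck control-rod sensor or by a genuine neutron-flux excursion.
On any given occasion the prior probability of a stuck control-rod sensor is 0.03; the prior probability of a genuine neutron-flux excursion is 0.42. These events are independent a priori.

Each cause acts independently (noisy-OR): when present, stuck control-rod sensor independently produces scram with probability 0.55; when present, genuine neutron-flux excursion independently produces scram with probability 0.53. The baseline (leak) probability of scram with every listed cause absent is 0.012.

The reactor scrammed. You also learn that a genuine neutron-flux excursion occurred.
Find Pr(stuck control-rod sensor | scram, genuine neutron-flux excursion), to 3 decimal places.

Under noisy-OR, P(scram | causes) = 1 − (1−0.012)·∏(1−qᵢ) over the active causes.
P(scram | genuine neutron-flux excursion) = 0.53564×0.97 + 0.791038×0.03 = 0.519571 + 0.023731 = 0.543302
Of this, 0.023731 comes from 0.791038×0.03 (the stuck control-rod sensor=true cases).
Hence the posterior is 0.023731/0.543302 ≈ 0.044.

Pr(stuck control-rod sensor | scram, genuine neutron-flux excursion) ≈ 0.044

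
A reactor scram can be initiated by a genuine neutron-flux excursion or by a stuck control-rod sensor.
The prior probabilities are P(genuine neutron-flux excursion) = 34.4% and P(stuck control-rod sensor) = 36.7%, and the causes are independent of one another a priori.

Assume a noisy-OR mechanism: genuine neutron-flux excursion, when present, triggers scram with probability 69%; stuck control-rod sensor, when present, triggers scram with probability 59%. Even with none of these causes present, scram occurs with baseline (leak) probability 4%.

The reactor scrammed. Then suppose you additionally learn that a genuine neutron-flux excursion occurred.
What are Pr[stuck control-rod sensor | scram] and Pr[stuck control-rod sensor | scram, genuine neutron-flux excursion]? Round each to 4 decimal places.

Pr[stuck control-rod sensor | scram] ≈ 0.6023; Pr[stuck control-rod sensor | scram, genuine neutron-flux excursion] ≈ 0.4202

Under noisy-OR, P(scram | causes) = 1 − (1−0.04)·∏(1−qᵢ) over the active causes.
Sum P(scram|·) weighted by the priors over the 4 (genuine neutron-flux excursion, stuck control-rod sensor) configurations:
  P(scram) = 0.04*0.656*0.633 + 0.6064*0.656*0.367 + 0.7024*0.344*0.633 + 0.877984*0.344*0.367
        = 0.016610 + 0.145992 + 0.152949 + 0.110844 = 0.426395
Configurations with stuck control-rod sensor contribute 0.256836, so
  P(stuck control-rod sensor | scram) = 0.256836 / 0.426395 ≈ 0.6023

Now also conditioning on genuine neutron-flux excursion=true:
P(scram | genuine neutron-flux excursion) = 0.7024*0.633 + 0.877984*0.367 = 0.444619 + 0.322220 = 0.766839
Restricting to configurations with stuck control-rod sensor present: 0.877984*0.367 = 0.322220.
Hence the posterior is 0.322220/0.766839 ≈ 0.4202.
The drop from 0.6023 to 0.4202 is the explaining-away (discounting) effect.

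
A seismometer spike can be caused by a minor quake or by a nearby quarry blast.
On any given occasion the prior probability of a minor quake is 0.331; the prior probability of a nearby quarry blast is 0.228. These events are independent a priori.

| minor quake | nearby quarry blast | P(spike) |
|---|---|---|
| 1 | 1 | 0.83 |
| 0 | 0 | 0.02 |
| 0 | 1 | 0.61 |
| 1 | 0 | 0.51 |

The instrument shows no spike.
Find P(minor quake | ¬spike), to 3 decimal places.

For the numerator, keep only minor quake=true terms: 0.125211 + 0.012830 = 0.138041
The normalizing constant is 0.98×0.669×0.772 + 0.39×0.669×0.228 + 0.49×0.331×0.772 + 0.17×0.331×0.228 = 0.703667
P(minor quake | ¬spike) = 0.138041/0.703667 ≈ 0.196

P(minor quake | ¬spike) ≈ 0.196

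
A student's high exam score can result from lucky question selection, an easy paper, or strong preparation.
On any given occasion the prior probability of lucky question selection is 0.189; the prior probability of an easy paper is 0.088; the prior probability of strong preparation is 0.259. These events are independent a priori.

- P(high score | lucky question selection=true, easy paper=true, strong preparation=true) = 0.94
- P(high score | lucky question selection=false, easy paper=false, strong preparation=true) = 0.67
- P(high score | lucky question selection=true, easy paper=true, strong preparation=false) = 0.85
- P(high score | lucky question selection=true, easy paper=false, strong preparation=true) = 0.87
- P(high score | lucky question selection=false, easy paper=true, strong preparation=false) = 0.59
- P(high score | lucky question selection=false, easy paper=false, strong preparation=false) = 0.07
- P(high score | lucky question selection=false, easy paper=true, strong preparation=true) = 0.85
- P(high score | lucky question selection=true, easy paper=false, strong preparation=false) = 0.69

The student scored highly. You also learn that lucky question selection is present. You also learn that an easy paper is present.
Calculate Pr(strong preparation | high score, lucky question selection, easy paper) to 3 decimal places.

Enumerate both values of strong preparation and weight by the priors:
  P(high score | lucky question selection, easy paper) = 0.85*0.741 + 0.94*0.259
        = 0.629850 + 0.243460 = 0.873310
Keeping only the strong preparation-present terms gives 0.243460, so
  P(strong preparation | high score, lucky question selection, easy paper) = 0.243460 / 0.873310 ≈ 0.279

Pr(strong preparation | high score, lucky question selection, easy paper) ≈ 0.279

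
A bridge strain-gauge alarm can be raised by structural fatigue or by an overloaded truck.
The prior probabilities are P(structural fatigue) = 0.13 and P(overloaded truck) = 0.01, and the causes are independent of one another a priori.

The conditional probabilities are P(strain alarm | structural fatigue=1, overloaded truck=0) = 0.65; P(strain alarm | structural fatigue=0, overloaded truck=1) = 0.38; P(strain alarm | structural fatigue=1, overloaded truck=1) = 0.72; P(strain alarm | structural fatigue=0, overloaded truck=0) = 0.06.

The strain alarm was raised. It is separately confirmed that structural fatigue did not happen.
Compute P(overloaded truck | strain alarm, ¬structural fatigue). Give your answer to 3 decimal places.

P(overloaded truck | strain alarm, ¬structural fatigue) ≈ 0.060

Sum P(strain alarm|·) weighted by the priors over both values of overloaded truck:
  P(strain alarm | ¬structural fatigue) = 0.06·0.99 + 0.38·0.01
        = 0.059400 + 0.003800 = 0.063200
Keeping only the overloaded truck-present terms gives 0.003800, so
  P(overloaded truck | strain alarm, ¬structural fatigue) = 0.003800 / 0.063200 ≈ 0.060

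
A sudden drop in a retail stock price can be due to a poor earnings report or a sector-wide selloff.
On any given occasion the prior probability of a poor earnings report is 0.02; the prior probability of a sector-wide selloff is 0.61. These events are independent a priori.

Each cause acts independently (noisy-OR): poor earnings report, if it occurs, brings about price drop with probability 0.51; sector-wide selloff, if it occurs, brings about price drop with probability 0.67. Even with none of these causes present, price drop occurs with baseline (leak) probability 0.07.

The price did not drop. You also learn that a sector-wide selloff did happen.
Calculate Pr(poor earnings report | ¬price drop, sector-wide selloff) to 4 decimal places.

Under noisy-OR, P(price drop | causes) = 1 − (1−0.07)·∏(1−qᵢ) over the active causes.
P(¬price drop | sector-wide selloff) = 0.3069*0.98 + 0.150381*0.02 = 0.300762 + 0.003008 = 0.303770
Restricting to configurations with poor earnings report present: 0.150381*0.02 = 0.003008.
Hence the posterior is 0.003008/0.303770 ≈ 0.0099.

Pr(poor earnings report | ¬price drop, sector-wide selloff) ≈ 0.0099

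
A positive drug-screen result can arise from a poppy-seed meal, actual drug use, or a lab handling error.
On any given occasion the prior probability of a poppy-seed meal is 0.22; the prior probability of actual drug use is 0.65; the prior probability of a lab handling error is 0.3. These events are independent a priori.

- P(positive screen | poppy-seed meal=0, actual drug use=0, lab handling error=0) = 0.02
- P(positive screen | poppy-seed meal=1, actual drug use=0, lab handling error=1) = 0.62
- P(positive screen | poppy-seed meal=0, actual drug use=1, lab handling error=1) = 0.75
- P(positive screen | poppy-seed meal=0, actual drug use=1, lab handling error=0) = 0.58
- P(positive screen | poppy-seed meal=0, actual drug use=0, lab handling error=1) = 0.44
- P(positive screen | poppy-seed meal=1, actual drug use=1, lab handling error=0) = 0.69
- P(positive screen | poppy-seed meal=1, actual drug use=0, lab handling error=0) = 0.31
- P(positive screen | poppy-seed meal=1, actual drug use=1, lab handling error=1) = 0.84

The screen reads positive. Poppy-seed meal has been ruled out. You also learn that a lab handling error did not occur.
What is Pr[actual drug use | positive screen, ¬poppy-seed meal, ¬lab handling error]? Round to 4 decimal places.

P(positive screen | ¬poppy-seed meal, ¬lab handling error) = 0.02*0.35 + 0.58*0.65 = 0.007000 + 0.377000 = 0.384000
Restricting to configurations with actual drug use present: 0.58*0.65 = 0.377000.
P(actual drug use | positive screen, ¬poppy-seed meal, ¬lab handling error) = 0.377000 / 0.384000 ≈ 0.9818

Pr[actual drug use | positive screen, ¬poppy-seed meal, ¬lab handling error] ≈ 0.9818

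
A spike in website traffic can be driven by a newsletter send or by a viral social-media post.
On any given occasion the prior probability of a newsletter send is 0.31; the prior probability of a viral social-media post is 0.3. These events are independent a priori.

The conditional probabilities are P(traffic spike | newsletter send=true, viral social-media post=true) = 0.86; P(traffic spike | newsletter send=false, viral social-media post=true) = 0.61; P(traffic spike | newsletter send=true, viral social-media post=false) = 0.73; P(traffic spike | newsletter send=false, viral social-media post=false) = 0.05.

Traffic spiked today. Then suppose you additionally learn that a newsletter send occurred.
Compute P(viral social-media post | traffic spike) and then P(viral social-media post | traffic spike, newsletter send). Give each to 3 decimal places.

P(traffic spike) = 0.05·0.69·0.7 + 0.61·0.69·0.3 + 0.73·0.31·0.7 + 0.86·0.31·0.3 = 0.024150 + 0.126270 + 0.158410 + 0.079980 = 0.388810
Of this, 0.206250 comes from 0.126270 + 0.079980 (the viral social-media post=true cases).
So P(viral social-media post | traffic spike) = 0.206250/0.388810 ≈ 0.530.

Now also conditioning on newsletter send=true:
For the numerator, keep only viral social-media post=true terms: 0.86*0.3 = 0.258000
The normalizing constant is 0.73*0.7 + 0.86*0.3 = 0.769000
P(viral social-media post | traffic spike, newsletter send) = 0.258000/0.769000 ≈ 0.336

P(viral social-media post | traffic spike) ≈ 0.530; P(viral social-media post | traffic spike, newsletter send) ≈ 0.336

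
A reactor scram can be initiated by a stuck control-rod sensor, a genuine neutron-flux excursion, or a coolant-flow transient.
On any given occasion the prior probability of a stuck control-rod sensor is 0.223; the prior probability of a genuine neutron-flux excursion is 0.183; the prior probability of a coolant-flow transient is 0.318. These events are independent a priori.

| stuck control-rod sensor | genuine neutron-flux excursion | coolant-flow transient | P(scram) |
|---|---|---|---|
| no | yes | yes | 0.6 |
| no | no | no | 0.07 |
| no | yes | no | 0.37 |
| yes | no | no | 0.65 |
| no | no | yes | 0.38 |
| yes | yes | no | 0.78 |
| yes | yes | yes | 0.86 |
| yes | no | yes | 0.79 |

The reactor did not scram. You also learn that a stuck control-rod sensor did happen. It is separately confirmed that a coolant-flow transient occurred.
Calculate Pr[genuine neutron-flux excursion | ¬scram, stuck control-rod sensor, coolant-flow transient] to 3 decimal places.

P(¬scram | stuck control-rod sensor, coolant-flow transient) = 0.21×0.817 + 0.14×0.183 = 0.171570 + 0.025620 = 0.197190
Restricting to configurations with genuine neutron-flux excursion present: 0.14×0.183 = 0.025620.
So P(genuine neutron-flux excursion | ¬scram, stuck control-rod sensor, coolant-flow transient) = 0.025620/0.197190 ≈ 0.130.

Pr[genuine neutron-flux excursion | ¬scram, stuck control-rod sensor, coolant-flow transient] ≈ 0.130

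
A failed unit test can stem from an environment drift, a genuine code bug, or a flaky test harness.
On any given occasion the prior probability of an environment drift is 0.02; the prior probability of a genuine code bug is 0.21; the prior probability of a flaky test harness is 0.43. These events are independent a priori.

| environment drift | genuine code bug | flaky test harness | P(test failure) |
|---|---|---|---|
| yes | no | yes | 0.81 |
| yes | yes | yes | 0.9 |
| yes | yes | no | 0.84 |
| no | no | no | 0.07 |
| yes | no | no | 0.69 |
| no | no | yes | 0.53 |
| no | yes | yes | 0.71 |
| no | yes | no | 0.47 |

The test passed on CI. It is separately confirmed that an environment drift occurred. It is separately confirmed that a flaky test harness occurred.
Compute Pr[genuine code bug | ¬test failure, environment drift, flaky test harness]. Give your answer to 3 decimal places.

P(¬test failure | environment drift, flaky test harness) = 0.19*0.79 + 0.1*0.21 = 0.150100 + 0.021000 = 0.171100
Of this, 0.021000 comes from 0.1*0.21 (the genuine code bug=true cases).
So P(genuine code bug | ¬test failure, environment drift, flaky test harness) = 0.021000/0.171100 ≈ 0.123.

Pr[genuine code bug | ¬test failure, environment drift, flaky test harness] ≈ 0.123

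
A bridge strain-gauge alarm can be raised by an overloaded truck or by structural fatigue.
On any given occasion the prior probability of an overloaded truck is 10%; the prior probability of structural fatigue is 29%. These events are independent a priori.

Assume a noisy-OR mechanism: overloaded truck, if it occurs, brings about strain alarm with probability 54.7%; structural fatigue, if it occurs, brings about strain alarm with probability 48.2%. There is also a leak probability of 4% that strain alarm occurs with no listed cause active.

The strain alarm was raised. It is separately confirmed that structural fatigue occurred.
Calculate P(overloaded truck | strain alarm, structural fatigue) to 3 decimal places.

Under noisy-OR, P(strain alarm | causes) = 1 − (1−0.04)·∏(1−qᵢ) over the active causes.
Sum P(strain alarm|·) weighted by the priors over both values of overloaded truck:
  P(strain alarm | structural fatigue) = 0.50272·0.9 + 0.774732·0.1
        = 0.452448 + 0.077473 = 0.529921
The terms with overloaded truck present sum to 0.077473, so
  P(overloaded truck | strain alarm, structural fatigue) = 0.077473 / 0.529921 ≈ 0.146

P(overloaded truck | strain alarm, structural fatigue) ≈ 0.146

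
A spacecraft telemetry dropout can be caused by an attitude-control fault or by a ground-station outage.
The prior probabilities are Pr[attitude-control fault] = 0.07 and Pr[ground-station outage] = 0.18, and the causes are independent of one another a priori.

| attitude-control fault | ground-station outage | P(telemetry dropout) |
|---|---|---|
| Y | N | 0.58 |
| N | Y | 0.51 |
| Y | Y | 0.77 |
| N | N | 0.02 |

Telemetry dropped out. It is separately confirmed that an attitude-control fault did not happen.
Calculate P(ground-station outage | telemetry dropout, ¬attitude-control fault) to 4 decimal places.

Enumerate both values of ground-station outage and weight by the priors:
  P(telemetry dropout | ¬attitude-control fault) = 0.02×0.82 + 0.51×0.18
        = 0.016400 + 0.091800 = 0.108200
Configurations with ground-station outage contribute 0.091800, so
  P(ground-station outage | telemetry dropout, ¬attitude-control fault) = 0.091800 / 0.108200 ≈ 0.8484

P(ground-station outage | telemetry dropout, ¬attitude-control fault) ≈ 0.8484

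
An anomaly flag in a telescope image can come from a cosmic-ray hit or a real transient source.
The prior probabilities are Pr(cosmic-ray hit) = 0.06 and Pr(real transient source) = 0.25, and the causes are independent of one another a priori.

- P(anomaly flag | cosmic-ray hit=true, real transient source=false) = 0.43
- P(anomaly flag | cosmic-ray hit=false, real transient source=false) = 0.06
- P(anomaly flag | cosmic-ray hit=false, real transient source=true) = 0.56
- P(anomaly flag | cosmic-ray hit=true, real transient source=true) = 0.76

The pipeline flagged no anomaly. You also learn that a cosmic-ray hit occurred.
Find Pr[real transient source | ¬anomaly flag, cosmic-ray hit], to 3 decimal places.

Pr[real transient source | ¬anomaly flag, cosmic-ray hit] ≈ 0.123

Weight on real transient source=true, given the evidence: 0.24*0.25 = 0.060000
Denominator P(¬anomaly flag | cosmic-ray hit): 0.57*0.75 + 0.24*0.25 = 0.487500
Posterior = 0.060000 / 0.487500 ≈ 0.123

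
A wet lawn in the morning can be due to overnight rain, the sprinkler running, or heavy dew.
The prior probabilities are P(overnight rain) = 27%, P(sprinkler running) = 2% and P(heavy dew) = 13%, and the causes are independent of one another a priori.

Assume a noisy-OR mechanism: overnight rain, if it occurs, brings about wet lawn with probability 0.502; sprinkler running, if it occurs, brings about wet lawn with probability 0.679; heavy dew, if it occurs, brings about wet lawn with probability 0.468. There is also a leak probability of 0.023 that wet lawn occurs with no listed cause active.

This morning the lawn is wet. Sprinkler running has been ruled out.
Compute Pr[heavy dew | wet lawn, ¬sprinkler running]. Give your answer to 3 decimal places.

Under noisy-OR, P(wet lawn | causes) = 1 − (1−0.023)·∏(1−qᵢ) over the active causes.
By total probability over the 4 (overnight rain, heavy dew) configurations:
  P(wet lawn | ¬sprinkler running) = 0.023·0.73·0.87 + 0.480236·0.73·0.13 + 0.513454·0.27·0.87 + 0.741158·0.27·0.13
        = 0.014607 + 0.045574 + 0.120610 + 0.026015 = 0.206806
Keeping only the heavy dew-present terms gives 0.071589, so
  P(heavy dew | wet lawn, ¬sprinkler running) = 0.071589 / 0.206806 ≈ 0.346

Pr[heavy dew | wet lawn, ¬sprinkler running] ≈ 0.346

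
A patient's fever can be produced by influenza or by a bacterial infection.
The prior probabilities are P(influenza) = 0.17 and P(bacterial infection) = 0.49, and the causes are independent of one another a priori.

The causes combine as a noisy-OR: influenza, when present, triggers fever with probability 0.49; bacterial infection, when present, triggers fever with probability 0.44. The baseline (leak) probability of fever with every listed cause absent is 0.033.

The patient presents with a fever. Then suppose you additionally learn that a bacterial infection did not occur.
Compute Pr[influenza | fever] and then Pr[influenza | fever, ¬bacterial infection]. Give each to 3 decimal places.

Pr[influenza | fever] ≈ 0.342; Pr[influenza | fever, ¬bacterial infection] ≈ 0.759

Under noisy-OR, P(fever | causes) = 1 − (1−0.033)·∏(1−qᵢ) over the active causes.
Numerator (weight on configurations with influenza): 0.043942 + 0.060295 = 0.104237
Denominator P(fever): 0.033×0.83×0.51 + 0.45848×0.83×0.49 + 0.50683×0.17×0.51 + 0.723825×0.17×0.49 = 0.304670
P(influenza | fever) = 0.104237/0.304670 ≈ 0.342

Now condition on the additional information:
Enumerate both values of influenza and weight by the priors:
  P(fever | ¬bacterial infection) = 0.033·0.83 + 0.50683·0.17
        = 0.027390 + 0.086161 = 0.113551
Keeping only the influenza-present terms gives 0.086161, so
  P(influenza | fever, ¬bacterial infection) = 0.086161 / 0.113551 ≈ 0.759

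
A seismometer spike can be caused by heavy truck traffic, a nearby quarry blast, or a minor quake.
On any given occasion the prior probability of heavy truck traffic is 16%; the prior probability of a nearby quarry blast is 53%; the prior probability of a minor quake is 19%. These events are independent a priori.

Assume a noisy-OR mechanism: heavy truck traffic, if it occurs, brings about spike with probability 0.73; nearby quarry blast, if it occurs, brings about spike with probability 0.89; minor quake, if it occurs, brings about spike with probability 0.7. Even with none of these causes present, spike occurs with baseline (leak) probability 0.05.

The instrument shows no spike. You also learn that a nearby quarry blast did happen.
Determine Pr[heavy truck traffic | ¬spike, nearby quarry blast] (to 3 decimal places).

Under noisy-OR, P(spike | causes) = 1 − (1−0.05)·∏(1−qᵢ) over the active causes.
Sum P(¬spike|·) weighted by the priors over the 4 (heavy truck traffic, minor quake) configurations:
  P(¬spike | nearby quarry blast) = 0.1045*0.84*0.81 + 0.03135*0.84*0.19 + 0.028215*0.16*0.81 + 0.008464*0.16*0.19
        = 0.071102 + 0.005003 + 0.003657 + 0.000257 = 0.080019
Keeping only the heavy truck traffic-present terms gives 0.003914, so
  P(heavy truck traffic | ¬spike, nearby quarry blast) = 0.003914 / 0.080019 ≈ 0.049

Pr[heavy truck traffic | ¬spike, nearby quarry blast] ≈ 0.049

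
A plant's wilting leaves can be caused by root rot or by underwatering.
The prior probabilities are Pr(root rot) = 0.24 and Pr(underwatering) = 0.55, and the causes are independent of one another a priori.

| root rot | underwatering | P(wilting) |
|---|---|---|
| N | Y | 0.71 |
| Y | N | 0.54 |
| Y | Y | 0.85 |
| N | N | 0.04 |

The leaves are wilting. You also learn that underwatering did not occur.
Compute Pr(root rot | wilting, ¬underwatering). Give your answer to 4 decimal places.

Sum P(wilting|·) weighted by the priors over both values of root rot:
  P(wilting | ¬underwatering) = 0.04×0.76 + 0.54×0.24
        = 0.030400 + 0.129600 = 0.160000
Configurations with root rot contribute 0.129600, so
  P(root rot | wilting, ¬underwatering) = 0.129600 / 0.160000 ≈ 0.8100

Pr(root rot | wilting, ¬underwatering) ≈ 0.8100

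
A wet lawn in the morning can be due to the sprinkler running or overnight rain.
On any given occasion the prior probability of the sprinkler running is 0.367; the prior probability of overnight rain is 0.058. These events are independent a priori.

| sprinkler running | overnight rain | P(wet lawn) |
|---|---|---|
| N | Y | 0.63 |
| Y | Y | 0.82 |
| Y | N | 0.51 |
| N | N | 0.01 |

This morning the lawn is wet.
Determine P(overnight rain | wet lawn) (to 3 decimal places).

P(overnight rain | wet lawn) ≈ 0.182

P(wet lawn) = 0.01×0.633×0.942 + 0.63×0.633×0.058 + 0.51×0.367×0.942 + 0.82×0.367×0.058 = 0.005963 + 0.023130 + 0.176314 + 0.017455 = 0.222862
The overnight rain-present share is 0.023130 + 0.017455 = 0.040585.
So P(overnight rain | wet lawn) = 0.040585/0.222862 ≈ 0.182.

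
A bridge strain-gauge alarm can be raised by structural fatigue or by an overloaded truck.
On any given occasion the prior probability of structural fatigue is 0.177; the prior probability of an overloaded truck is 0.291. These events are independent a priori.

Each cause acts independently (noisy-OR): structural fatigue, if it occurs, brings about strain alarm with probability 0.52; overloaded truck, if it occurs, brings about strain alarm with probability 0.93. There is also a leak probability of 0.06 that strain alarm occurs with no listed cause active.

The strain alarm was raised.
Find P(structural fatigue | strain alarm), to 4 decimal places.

Under noisy-OR, P(strain alarm | causes) = 1 − (1−0.06)·∏(1−qᵢ) over the active causes.
Enumerate the 4 (structural fatigue, overloaded truck) configurations and weight by the priors:
  P(strain alarm) = 0.06×0.823×0.709 + 0.9342×0.823×0.291 + 0.5488×0.177×0.709 + 0.968416×0.177×0.291
        = 0.035010 + 0.223734 + 0.068871 + 0.049880 = 0.377495
Keeping only the structural fatigue-present terms gives 0.118751, so
  P(structural fatigue | strain alarm) = 0.118751 / 0.377495 ≈ 0.3146

P(structural fatigue | strain alarm) ≈ 0.3146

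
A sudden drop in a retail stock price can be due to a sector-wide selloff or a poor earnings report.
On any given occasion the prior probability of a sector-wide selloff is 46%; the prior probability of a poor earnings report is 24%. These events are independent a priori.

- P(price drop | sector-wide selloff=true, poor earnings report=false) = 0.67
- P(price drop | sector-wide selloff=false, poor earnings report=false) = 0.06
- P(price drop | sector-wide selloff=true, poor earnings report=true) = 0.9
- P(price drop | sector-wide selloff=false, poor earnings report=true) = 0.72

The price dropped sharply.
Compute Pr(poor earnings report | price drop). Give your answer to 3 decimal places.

By total probability over the 4 (sector-wide selloff, poor earnings report) configurations:
  P(price drop) = 0.06×0.54×0.76 + 0.72×0.54×0.24 + 0.67×0.46×0.76 + 0.9×0.46×0.24
        = 0.024624 + 0.093312 + 0.234232 + 0.099360 = 0.451528
Configurations with poor earnings report contribute 0.192672, so
  P(poor earnings report | price drop) = 0.192672 / 0.451528 ≈ 0.427

Pr(poor earnings report | price drop) ≈ 0.427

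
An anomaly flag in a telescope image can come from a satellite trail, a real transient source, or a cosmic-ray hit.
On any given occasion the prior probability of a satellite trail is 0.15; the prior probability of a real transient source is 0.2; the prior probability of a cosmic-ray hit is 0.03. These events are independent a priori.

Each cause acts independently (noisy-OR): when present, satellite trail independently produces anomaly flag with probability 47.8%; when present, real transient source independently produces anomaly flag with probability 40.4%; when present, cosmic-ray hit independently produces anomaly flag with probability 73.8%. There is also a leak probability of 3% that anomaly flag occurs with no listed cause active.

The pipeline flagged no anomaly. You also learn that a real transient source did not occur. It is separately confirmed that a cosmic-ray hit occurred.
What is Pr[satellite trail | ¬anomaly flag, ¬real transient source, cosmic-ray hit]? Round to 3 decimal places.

Under noisy-OR, P(anomaly flag | causes) = 1 − (1−0.03)·∏(1−qᵢ) over the active causes.
Numerator (weight on configurations with satellite trail): 0.132661*0.15 = 0.019899
The normalizing constant is 0.25414*0.85 + 0.132661*0.15 = 0.235918
P(satellite trail | ¬anomaly flag, ¬real transient source, cosmic-ray hit) = 0.019899/0.235918 ≈ 0.084

Pr[satellite trail | ¬anomaly flag, ¬real transient source, cosmic-ray hit] ≈ 0.084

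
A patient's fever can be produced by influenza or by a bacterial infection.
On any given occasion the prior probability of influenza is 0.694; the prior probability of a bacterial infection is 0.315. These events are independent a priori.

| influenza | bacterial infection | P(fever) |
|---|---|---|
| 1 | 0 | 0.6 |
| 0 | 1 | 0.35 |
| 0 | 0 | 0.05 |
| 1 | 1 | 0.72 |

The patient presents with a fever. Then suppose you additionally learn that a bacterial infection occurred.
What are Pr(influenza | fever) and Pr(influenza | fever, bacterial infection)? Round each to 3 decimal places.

Pr(influenza | fever) ≈ 0.909; Pr(influenza | fever, bacterial infection) ≈ 0.823

Numerator (weight on configurations with influenza): 0.285234 + 0.157399 = 0.442633
Normalizer over all consistent configurations: 0.05*0.306*0.685 + 0.35*0.306*0.315 + 0.6*0.694*0.685 + 0.72*0.694*0.315 = 0.486850
Posterior = 0.442633 / 0.486850 ≈ 0.909

With the extra evidence:
Numerator (weight on configurations with influenza): 0.72×0.694 = 0.499680
Denominator P(fever | bacterial infection): 0.35×0.306 + 0.72×0.694 = 0.606780
Posterior = 0.499680 / 0.606780 ≈ 0.823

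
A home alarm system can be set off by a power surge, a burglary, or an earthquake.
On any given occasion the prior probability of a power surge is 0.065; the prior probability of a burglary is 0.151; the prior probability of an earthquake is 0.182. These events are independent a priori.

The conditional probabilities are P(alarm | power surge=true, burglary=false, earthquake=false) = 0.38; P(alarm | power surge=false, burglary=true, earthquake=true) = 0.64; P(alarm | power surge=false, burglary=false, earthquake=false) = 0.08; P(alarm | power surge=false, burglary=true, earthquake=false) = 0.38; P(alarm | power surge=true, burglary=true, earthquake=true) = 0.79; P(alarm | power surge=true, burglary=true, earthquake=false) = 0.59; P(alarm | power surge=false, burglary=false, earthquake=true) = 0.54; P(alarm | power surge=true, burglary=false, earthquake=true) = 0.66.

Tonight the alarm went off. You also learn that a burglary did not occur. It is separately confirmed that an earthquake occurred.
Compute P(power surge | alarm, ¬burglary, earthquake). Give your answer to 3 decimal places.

P(power surge | alarm, ¬burglary, earthquake) ≈ 0.078

P(alarm | ¬burglary, earthquake) = 0.54*0.935 + 0.66*0.065 = 0.504900 + 0.042900 = 0.547800
The power surge-present share is 0.66*0.065 = 0.042900.
So P(power surge | alarm, ¬burglary, earthquake) = 0.042900/0.547800 ≈ 0.078.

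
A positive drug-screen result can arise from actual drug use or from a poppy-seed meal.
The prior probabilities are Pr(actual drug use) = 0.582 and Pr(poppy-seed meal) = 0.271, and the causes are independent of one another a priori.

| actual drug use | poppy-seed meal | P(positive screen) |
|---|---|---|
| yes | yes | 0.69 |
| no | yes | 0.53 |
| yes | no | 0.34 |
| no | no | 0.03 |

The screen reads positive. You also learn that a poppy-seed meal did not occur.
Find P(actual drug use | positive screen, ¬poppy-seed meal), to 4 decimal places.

P(actual drug use | positive screen, ¬poppy-seed meal) ≈ 0.9404

Numerator (weight on configurations with actual drug use): 0.34·0.582 = 0.197880
Normalizer over all consistent configurations: 0.03·0.418 + 0.34·0.582 = 0.210420
Posterior = 0.197880 / 0.210420 ≈ 0.9404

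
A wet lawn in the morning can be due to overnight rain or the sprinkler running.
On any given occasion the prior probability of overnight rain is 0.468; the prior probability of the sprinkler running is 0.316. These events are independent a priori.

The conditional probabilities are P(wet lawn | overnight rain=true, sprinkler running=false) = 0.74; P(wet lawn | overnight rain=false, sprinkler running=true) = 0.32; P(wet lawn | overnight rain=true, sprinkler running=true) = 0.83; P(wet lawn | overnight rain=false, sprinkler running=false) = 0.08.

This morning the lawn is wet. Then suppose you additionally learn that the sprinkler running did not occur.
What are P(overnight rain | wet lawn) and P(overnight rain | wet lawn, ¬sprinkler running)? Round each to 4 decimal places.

P(overnight rain | wet lawn) ≈ 0.8127; P(overnight rain | wet lawn, ¬sprinkler running) ≈ 0.8906

P(wet lawn) = 0.08×0.532×0.684 + 0.32×0.532×0.316 + 0.74×0.468×0.684 + 0.83×0.468×0.316 = 0.029111 + 0.053796 + 0.236883 + 0.122747 = 0.442537
Of this, 0.359630 comes from 0.236883 + 0.122747 (the overnight rain=true cases).
So P(overnight rain | wet lawn) = 0.359630/0.442537 ≈ 0.8127.

Now also conditioning on sprinkler running≠true:
By total probability over both values of overnight rain:
  P(wet lawn | ¬sprinkler running) = 0.08*0.532 + 0.74*0.468
        = 0.042560 + 0.346320 = 0.388880
The terms with overnight rain present sum to 0.346320, so
  P(overnight rain | wet lawn, ¬sprinkler running) = 0.346320 / 0.388880 ≈ 0.8906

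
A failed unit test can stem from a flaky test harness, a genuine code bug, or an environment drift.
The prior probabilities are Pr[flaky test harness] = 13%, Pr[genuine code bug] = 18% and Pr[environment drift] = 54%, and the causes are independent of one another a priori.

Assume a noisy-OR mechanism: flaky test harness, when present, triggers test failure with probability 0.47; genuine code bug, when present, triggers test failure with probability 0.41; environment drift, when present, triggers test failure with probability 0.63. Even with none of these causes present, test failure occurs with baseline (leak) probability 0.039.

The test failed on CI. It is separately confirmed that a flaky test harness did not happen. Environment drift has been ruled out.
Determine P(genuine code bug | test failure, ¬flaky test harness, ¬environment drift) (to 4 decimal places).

P(genuine code bug | test failure, ¬flaky test harness, ¬environment drift) ≈ 0.7091

Under noisy-OR, P(test failure | causes) = 1 − (1−0.039)·∏(1−qᵢ) over the active causes.
Weight on genuine code bug=true, given the evidence: 0.43301·0.18 = 0.077942
The normalizing constant is 0.039·0.82 + 0.43301·0.18 = 0.109922
P(genuine code bug | test failure, ¬flaky test harness, ¬environment drift) = 0.077942/0.109922 ≈ 0.7091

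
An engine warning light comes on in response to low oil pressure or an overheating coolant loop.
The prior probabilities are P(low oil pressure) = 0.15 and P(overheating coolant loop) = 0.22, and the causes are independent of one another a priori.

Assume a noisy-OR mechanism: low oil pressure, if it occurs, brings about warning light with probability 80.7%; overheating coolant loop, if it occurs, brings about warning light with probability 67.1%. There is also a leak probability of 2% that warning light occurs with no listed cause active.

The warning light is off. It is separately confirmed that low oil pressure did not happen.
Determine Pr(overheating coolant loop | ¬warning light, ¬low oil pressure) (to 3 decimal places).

Under noisy-OR, P(warning light | causes) = 1 − (1−0.02)·∏(1−qᵢ) over the active causes.
Weight on overheating coolant loop=true, given the evidence: 0.32242*0.22 = 0.070932
The normalizing constant is 0.98*0.78 + 0.32242*0.22 = 0.835332
Posterior = 0.070932 / 0.835332 ≈ 0.085

Pr(overheating coolant loop | ¬warning light, ¬low oil pressure) ≈ 0.085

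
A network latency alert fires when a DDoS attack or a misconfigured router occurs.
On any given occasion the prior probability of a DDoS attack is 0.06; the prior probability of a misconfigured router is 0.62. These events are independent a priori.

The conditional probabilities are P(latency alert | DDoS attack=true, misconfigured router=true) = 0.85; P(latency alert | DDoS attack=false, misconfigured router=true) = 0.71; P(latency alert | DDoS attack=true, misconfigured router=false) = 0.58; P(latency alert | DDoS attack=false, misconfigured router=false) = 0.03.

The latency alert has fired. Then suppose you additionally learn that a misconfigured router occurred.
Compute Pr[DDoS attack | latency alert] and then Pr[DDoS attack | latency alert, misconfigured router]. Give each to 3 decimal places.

Numerator (weight on configurations with DDoS attack): 0.013224 + 0.031620 = 0.044844
The normalizing constant is 0.03×0.94×0.38 + 0.71×0.94×0.62 + 0.58×0.06×0.38 + 0.85×0.06×0.62 = 0.469348
Posterior = 0.044844 / 0.469348 ≈ 0.096

Now condition on the additional information:
Numerator (weight on configurations with DDoS attack): 0.85·0.06 = 0.051000
Normalizer over all consistent configurations: 0.71·0.94 + 0.85·0.06 = 0.718400
P(DDoS attack | latency alert, misconfigured router) = 0.051000/0.718400 ≈ 0.071

Pr[DDoS attack | latency alert] ≈ 0.096; Pr[DDoS attack | latency alert, misconfigured router] ≈ 0.071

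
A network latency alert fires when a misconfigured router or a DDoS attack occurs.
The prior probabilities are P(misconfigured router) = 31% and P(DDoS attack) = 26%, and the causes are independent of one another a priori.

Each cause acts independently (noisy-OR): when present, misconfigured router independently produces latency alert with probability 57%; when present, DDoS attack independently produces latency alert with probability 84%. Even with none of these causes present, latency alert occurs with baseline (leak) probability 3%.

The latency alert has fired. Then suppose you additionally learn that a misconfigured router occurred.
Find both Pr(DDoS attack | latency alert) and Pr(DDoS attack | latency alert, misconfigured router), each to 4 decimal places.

Under noisy-OR, P(latency alert | causes) = 1 − (1−0.03)·∏(1−qᵢ) over the active causes.
P(latency alert) = 0.03×0.69×0.74 + 0.8448×0.69×0.26 + 0.5829×0.31×0.74 + 0.933264×0.31×0.26 = 0.015318 + 0.151557 + 0.133717 + 0.075221 = 0.375813
Of this, 0.226778 comes from 0.151557 + 0.075221 (the DDoS attack=true cases).
So P(DDoS attack | latency alert) = 0.226778/0.375813 ≈ 0.6034.

Now also conditioning on misconfigured router=true:
Enumerate both values of DDoS attack and weight by the priors:
  P(latency alert | misconfigured router) = 0.5829×0.74 + 0.933264×0.26
        = 0.431346 + 0.242649 = 0.673995
The terms with DDoS attack present sum to 0.242649, so
  P(DDoS attack | latency alert, misconfigured router) = 0.242649 / 0.673995 ≈ 0.3600
— misconfigured router explains away the evidence for DDoS attack.

Pr(DDoS attack | latency alert) ≈ 0.6034; Pr(DDoS attack | latency alert, misconfigured router) ≈ 0.3600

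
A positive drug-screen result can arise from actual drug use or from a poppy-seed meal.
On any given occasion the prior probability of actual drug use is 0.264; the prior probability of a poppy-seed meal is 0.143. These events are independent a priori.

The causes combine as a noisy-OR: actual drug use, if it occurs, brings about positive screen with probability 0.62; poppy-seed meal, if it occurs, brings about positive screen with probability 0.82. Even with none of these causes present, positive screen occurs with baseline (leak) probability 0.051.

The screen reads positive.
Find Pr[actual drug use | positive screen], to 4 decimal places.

Pr[actual drug use | positive screen] ≈ 0.6011

Under noisy-OR, P(positive screen | causes) = 1 − (1−0.051)·∏(1−qᵢ) over the active causes.
Sum P(positive screen|·) weighted by the priors over the 4 (actual drug use, poppy-seed meal) configurations:
  P(positive screen) = 0.051·0.736·0.857 + 0.82918·0.736·0.143 + 0.63938·0.264·0.857 + 0.935088·0.264·0.143
        = 0.032168 + 0.087270 + 0.144658 + 0.035301 = 0.299397
Keeping only the actual drug use-present terms gives 0.179959, so
  P(actual drug use | positive screen) = 0.179959 / 0.299397 ≈ 0.6011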